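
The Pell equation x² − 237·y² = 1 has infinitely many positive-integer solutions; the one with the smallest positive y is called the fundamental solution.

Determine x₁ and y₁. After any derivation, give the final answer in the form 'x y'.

228151 14820

d=237: √d = [15; 2,1,1,7,10,7,1,1,2,30] (ℓ=10, even), read p_9/q_9
step 0: (15, 1)  from 15·(1,0) + (0,1)
…
step 3: (77, 5)  from 1·(46,3) + (31,2)
…
step 5: (5927, 385)  from 10·(585,38) + (77,5)
…
step 7: (48001, 3118)  from 1·(42074,2733) + (5927,385)
step 8: (90075, 5851)  from 1·(48001,3118) + (42074,2733)
step 9: (228151, 14820)  from 2·(90075,5851) + (48001,3118)
(x₁, y₁) = (228151, 14820);  228151² − 237·14820² = 1 ✓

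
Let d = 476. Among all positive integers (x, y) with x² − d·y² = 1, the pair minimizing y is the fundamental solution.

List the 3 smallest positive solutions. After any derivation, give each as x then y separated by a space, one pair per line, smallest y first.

28799 1320
1658764801 76029360
95541534979199 4379139075960

d=476: √d = [21; 1,4,2,10,2,4,1,42] (ℓ=8, even), read p_7/q_7
step 0: (21, 1)  from 21·(1,0) + (0,1)
…
step 4: (2509, 115)  from 10·(240,11) + (109,5)
…
step 6: (23541, 1079)  from 4·(5258,241) + (2509,115)
step 7: (28799, 1320)  from 1·(23541,1079) + (5258,241)
(x₁, y₁) = (28799, 1320);  28799² − 476·1320² = 1 ✓
n=2: (28799,1320)∘(28799,1320) = (28799·28799+476·1320·1320, 28799·1320+1320·28799) = (1658764801,76029360)
n=3: (1658764801,76029360)∘(28799,1320) = (28799·1658764801+476·1320·76029360, 28799·76029360+1320·1658764801) = (95541534979199,4379139075960)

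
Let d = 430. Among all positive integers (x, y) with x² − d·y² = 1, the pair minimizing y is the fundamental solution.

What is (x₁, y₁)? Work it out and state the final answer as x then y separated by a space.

2862251 138030

√430 = [20; 1,2,1,3,1,…,2,1,40, …], period ℓ=14 (even) → k=13
step 0: (20, 1)  from 20·(1,0) + (0,1)
…
step 2: (62, 3)  from 2·(21,1) + (20,1)
…
step 5: (394, 19)  from 1·(311,15) + (83,4)
step 6: (2675, 129)  from 6·(394,19) + (311,15)
step 7: (21794, 1051)  from 8·(2675,129) + (394,19)
step 8: (133439, 6435)  from 6·(21794,1051) + (2675,129)
…
step 10: (599138, 28893)  from 3·(155233,7486) + (133439,6435)
…
step 12: (2107880, 101651)  from 2·(754371,36379) + (599138,28893)
step 13: (2862251, 138030)  from 1·(2107880,101651) + (754371,36379)
→ (2862251, 138030).  Check: 2862251²=8192480787001, 430·138030²=8192480787000, difference 1.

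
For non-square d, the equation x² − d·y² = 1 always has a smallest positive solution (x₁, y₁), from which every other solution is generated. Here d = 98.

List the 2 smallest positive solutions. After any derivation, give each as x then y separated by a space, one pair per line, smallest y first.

99 10
19601 1980

d=98: √d = [9; 1,8,1,18] (ℓ=4, even), read p_3/q_3
k=0  a_k=9  p_k/q_k = 9/1
…
k=2  a_k=8  p_k/q_k = 89/9
k=3  a_k=1  p_k/q_k = 99/10
(x₁, y₁) = (99, 10);  99² − 98·10² = 1 ✓
(x_2, y_2) = (99·99 + 98·10·10, 99·10 + 10·99) = (19601, 1980)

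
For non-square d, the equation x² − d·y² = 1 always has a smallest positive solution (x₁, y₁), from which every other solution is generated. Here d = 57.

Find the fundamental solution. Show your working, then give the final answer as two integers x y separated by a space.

151 20

√57 → a₀=7, period (1,1,4,1,1,14); ℓ=6 even so k=5
step 0: (7, 1)  from 7·(1,0) + (0,1)
…
step 3: (68, 9)  from 4·(15,2) + (8,1)
step 4: (83, 11)  from 1·(68,9) + (15,2)
step 5: (151, 20)  from 1·(83,11) + (68,9)
(x₁, y₁) = (151, 20);  151² − 57·20² = 1 ✓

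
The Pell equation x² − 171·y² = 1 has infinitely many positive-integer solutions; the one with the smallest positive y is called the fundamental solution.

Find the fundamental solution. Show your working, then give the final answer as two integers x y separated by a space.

170 13

d=171: √d = [13; 13,26] (ℓ=2, even), read p_1/q_1
step 0: (13, 1)  from 13·(1,0) + (0,1)
step 1: (170, 13)  from 13·(13,1) + (1,0)
fundamental: x₁=170, y₁=13  (since 28900 − 171·169 = 1)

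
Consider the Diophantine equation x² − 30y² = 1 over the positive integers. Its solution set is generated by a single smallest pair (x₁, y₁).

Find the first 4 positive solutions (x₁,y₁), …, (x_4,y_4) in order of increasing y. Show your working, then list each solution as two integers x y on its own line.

[5; 2,10] for √30; ℓ=2 ⇒ convergent index 1
i=0: a=5 ⇒ p=5, q=1
i=1: a=2 ⇒ p=11, q=2
(x₁, y₁) = (11, 2);  11² − 30·2² = 1 ✓
(x_2, y_2) = (11·11 + 30·2·2, 11·2 + 2·11) = (241, 44)
(x_3, y_3) = (11·241 + 30·2·44, 11·44 + 2·241) = (5291, 966)
(x_4, y_4) = (11·5291 + 30·2·966, 11·966 + 2·5291) = (116161, 21208)

11 2
241 44
5291 966
116161 21208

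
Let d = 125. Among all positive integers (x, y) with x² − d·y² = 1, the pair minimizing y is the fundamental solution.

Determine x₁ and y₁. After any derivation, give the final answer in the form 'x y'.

√125 = [11; 5,1,1,5,22, …], period ℓ=5 (odd) → k=9
a_0=11:  p_0=11·1+0=11,  q_0=11·0+1=1
…
a_2=1:  p_2=1·56+11=67,  q_2=1·5+1=6
a_3=1:  p_3=1·67+56=123,  q_3=1·6+5=11
…
a_5=22:  p_5=22·682+123=15127,  q_5=22·61+11=1353
a_6=5:  p_6=5·15127+682=76317,  q_6=5·1353+61=6826
…
a_8=1:  p_8=1·91444+76317=167761,  q_8=1·8179+6826=15005
a_9=5:  p_9=5·167761+91444=930249,  q_9=5·15005+8179=83204
→ (930249, 83204).  Check: 930249²=865363202001, 125·83204²=865363202000, difference 1.

930249 83204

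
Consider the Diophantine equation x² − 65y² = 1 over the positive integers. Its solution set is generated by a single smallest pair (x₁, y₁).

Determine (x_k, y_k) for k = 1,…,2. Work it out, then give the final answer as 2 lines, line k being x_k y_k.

129 16
33281 4128

√65 = [8; 16, …], period ℓ=1 (odd) → k=1
k=0  a_k=8  p_k/q_k = 8/1
k=1  a_k=16  p_k/q_k = 129/16
fundamental: x₁=129, y₁=16  (since 16641 − 65·256 = 1)
(x_2, y_2) = (129·129 + 65·16·16, 129·16 + 16·129) = (33281, 4128)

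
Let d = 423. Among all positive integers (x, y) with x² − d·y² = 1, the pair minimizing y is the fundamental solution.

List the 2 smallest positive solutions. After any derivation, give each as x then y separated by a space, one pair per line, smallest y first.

4607 224
42448897 2063936

d=423: √d = [20; 1,1,3,4,3,1,1,40] (ℓ=8, even), read p_7/q_7
step 0: (20, 1)  from 20·(1,0) + (0,1)
…
step 6: (2612, 127)  from 1·(1995,97) + (617,30)
step 7: (4607, 224)  from 1·(2612,127) + (1995,97)
(x₁, y₁) = (4607, 224);  4607² − 423·224² = 1 ✓
(4607+224√423)^2 = 42448897 + 2063936√423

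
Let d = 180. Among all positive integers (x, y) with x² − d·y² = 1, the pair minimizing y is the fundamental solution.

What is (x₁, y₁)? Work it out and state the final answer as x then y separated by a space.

d=180: √d = [13; 2,2,2,26] (ℓ=4, even), read p_3/q_3
a_0=13:  p_0=13·1+0=13,  q_0=13·0+1=1
a_1=2:  p_1=2·13+1=27,  q_1=2·1+0=2
a_2=2:  p_2=2·27+13=67,  q_2=2·2+1=5
a_3=2:  p_3=2·67+27=161,  q_3=2·5+2=12
→ (161, 12).  Check: 161²=25921, 180·12²=25920, difference 1.

161 12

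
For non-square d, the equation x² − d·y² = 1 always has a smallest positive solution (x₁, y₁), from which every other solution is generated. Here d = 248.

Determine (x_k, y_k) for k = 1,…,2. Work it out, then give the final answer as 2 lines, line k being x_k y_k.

d=248: √d = [15; 1,2,1,30] (ℓ=4, even), read p_3/q_3
step 0: (15, 1)  from 15·(1,0) + (0,1)
step 1: (16, 1)  from 1·(15,1) + (1,0)
step 2: (47, 3)  from 2·(16,1) + (15,1)
step 3: (63, 4)  from 1·(47,3) + (16,1)
fundamental: x₁=63, y₁=4  (since 3969 − 248·16 = 1)
(63+4√248)^2 = 7937 + 504√248

63 4
7937 504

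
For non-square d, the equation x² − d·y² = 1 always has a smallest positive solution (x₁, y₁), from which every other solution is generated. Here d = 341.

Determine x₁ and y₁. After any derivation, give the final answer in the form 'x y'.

10626551 575460

d=341: √d = [18; 2,6,1,8,2,…,6,2,36] (ℓ=14, even), read p_13/q_13
a_0=18:  p_0=18·1+0=18,  q_0=18·0+1=1
…
a_2=6:  p_2=6·37+18=240,  q_2=6·2+1=13
…
a_4=8:  p_4=8·277+240=2456,  q_4=8·15+13=133
a_5=2:  p_5=2·2456+277=5189,  q_5=2·133+15=281
a_6=1:  p_6=1·5189+2456=7645,  q_6=1·281+133=414
a_7=2:  p_7=2·7645+5189=20479,  q_7=2·414+281=1109
a_8=1:  p_8=1·20479+7645=28124,  q_8=1·1109+414=1523
a_9=2:  p_9=2·28124+20479=76727,  q_9=2·1523+1109=4155
a_10=8:  p_10=8·76727+28124=641940,  q_10=8·4155+1523=34763
a_11=1:  p_11=1·641940+76727=718667,  q_11=1·34763+4155=38918
a_12=6:  p_12=6·718667+641940=4953942,  q_12=6·38918+34763=268271
a_13=2:  p_13=2·4953942+718667=10626551,  q_13=2·268271+38918=575460
→ (10626551, 575460).  Check: 10626551²=112923586155601, 341·575460²=112923586155600, difference 1.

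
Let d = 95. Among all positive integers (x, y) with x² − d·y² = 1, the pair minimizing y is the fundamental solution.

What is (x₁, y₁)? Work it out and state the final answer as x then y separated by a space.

[9; 1,2,1,18] for √95; ℓ=4 ⇒ convergent index 3
a_0=9:  p_0=9·1+0=9,  q_0=9·0+1=1
…
a_2=2:  p_2=2·10+9=29,  q_2=2·1+1=3
a_3=1:  p_3=1·29+10=39,  q_3=1·3+1=4
fundamental: x₁=39, y₁=4  (since 1521 − 95·16 = 1)

39 4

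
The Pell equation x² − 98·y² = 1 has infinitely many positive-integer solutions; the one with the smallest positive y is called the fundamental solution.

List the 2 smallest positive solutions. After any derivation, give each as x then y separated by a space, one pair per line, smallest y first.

√98 = [9; 1,8,1,18, …], period ℓ=4 (even) → k=3
i=0: a=9 ⇒ p=9, q=1
…
i=2: a=8 ⇒ p=89, q=9
i=3: a=1 ⇒ p=99, q=10
fundamental: x₁=99, y₁=10  (since 9801 − 98·100 = 1)
(99+10√98)^2 = 19601 + 1980√98

99 10
19601 1980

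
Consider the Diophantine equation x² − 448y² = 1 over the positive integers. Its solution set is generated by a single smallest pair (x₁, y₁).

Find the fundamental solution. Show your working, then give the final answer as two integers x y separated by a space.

127 6

√448 → a₀=21, period (6,42); ℓ=2 even so k=1
k=0  a_k=21  p_k/q_k = 21/1
k=1  a_k=6  p_k/q_k = 127/6
→ (127, 6).  Check: 127²=16129, 448·6²=16128, difference 1.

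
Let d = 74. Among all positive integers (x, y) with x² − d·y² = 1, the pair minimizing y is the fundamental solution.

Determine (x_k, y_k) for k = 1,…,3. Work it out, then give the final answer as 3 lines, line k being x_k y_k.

3699 430
27365201 3181140
202447753299 23534073290

√74 → a₀=8, period (1,1,1,1,16); ℓ=5 odd so k=9
step 0: (8, 1)  from 8·(1,0) + (0,1)
step 1: (9, 1)  from 1·(8,1) + (1,0)
step 2: (17, 2)  from 1·(9,1) + (8,1)
step 3: (26, 3)  from 1·(17,2) + (9,1)
step 4: (43, 5)  from 1·(26,3) + (17,2)
step 5: (714, 83)  from 16·(43,5) + (26,3)
step 6: (757, 88)  from 1·(714,83) + (43,5)
step 7: (1471, 171)  from 1·(757,88) + (714,83)
step 8: (2228, 259)  from 1·(1471,171) + (757,88)
step 9: (3699, 430)  from 1·(2228,259) + (1471,171)
fundamental: x₁=3699, y₁=430  (since 13682601 − 74·184900 = 1)
(x_2, y_2) = (3699·3699 + 74·430·430, 3699·430 + 430·3699) = (27365201, 3181140)
(x_3, y_3) = (3699·27365201 + 74·430·3181140, 3699·3181140 + 430·27365201) = (202447753299, 23534073290)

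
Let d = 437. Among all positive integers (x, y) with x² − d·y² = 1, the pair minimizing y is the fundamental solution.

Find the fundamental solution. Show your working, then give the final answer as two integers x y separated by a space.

√437 = [20; 1,9,2,9,1,40, …], period ℓ=6 (even) → k=5
i=0: a=20 ⇒ p=20, q=1
i=1: a=1 ⇒ p=21, q=1
…
i=3: a=2 ⇒ p=439, q=21
i=4: a=9 ⇒ p=4160, q=199
i=5: a=1 ⇒ p=4599, q=220
fundamental: x₁=4599, y₁=220  (since 21150801 − 437·48400 = 1)

4599 220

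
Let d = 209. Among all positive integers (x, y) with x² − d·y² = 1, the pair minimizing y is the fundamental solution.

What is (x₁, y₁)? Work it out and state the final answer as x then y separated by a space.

46551 3220

d=209: √d = [14; 2,5,3,2,3,5,2,28] (ℓ=8, even), read p_7/q_7
k=0  a_k=14  p_k/q_k = 14/1
k=1  a_k=2  p_k/q_k = 29/2
…
k=3  a_k=3  p_k/q_k = 506/35
k=4  a_k=2  p_k/q_k = 1171/81
k=5  a_k=3  p_k/q_k = 4019/278
k=6  a_k=5  p_k/q_k = 21266/1471
k=7  a_k=2  p_k/q_k = 46551/3220
→ (46551, 3220).  Check: 46551²=2166995601, 209·3220²=2166995600, difference 1.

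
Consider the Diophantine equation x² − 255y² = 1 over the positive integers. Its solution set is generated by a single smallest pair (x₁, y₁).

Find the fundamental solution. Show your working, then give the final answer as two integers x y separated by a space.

√255 → a₀=15, period (1,30); ℓ=2 even so k=1
k=0  a_k=15  p_k/q_k = 15/1
k=1  a_k=1  p_k/q_k = 16/1
→ (16, 1).  Check: 16²=256, 255·1²=255, difference 1.

16 1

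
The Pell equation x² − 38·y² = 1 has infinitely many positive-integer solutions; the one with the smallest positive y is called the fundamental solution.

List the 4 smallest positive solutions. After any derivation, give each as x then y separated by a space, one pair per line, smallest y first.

√38 = [6; 6,12, …], period ℓ=2 (even) → k=1
i=0: a=6 ⇒ p=6, q=1
i=1: a=6 ⇒ p=37, q=6
fundamental: x₁=37, y₁=6  (since 1369 − 38·36 = 1)
k=2:  x_2 = 37·37+38·6·6 = 2737,  y_2 = 37·6+6·37 = 444
k=3:  x_3 = 37·2737+38·6·444 = 202501,  y_3 = 37·444+6·2737 = 32850
k=4:  x_4 = 37·202501+38·6·32850 = 14982337,  y_4 = 37·32850+6·202501 = 2430456

37 6
2737 444
202501 32850
14982337 2430456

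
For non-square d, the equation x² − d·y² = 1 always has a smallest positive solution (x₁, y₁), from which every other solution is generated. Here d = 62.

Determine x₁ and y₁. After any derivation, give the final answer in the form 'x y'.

√62 = [7; 1,6,1,14, …], period ℓ=4 (even) → k=3
step 0: (7, 1)  from 7·(1,0) + (0,1)
…
step 2: (55, 7)  from 6·(8,1) + (7,1)
step 3: (63, 8)  from 1·(55,7) + (8,1)
→ (63, 8).  Check: 63²=3969, 62·8²=3968, difference 1.

63 8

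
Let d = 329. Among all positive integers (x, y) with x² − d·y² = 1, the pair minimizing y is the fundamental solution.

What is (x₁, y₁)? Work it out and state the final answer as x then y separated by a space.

2376415 131016

√329 = [18; 7,4,2,1,1,4,1,1,2,4,7,36, …], period ℓ=12 (even) → k=11
step 0: (18, 1)  from 18·(1,0) + (0,1)
…
step 2: (526, 29)  from 4·(127,7) + (18,1)
step 3: (1179, 65)  from 2·(526,29) + (127,7)
…
step 5: (2884, 159)  from 1·(1705,94) + (1179,65)
step 6: (13241, 730)  from 4·(2884,159) + (1705,94)
step 7: (16125, 889)  from 1·(13241,730) + (2884,159)
step 8: (29366, 1619)  from 1·(16125,889) + (13241,730)
…
step 10: (328794, 18127)  from 4·(74857,4127) + (29366,1619)
step 11: (2376415, 131016)  from 7·(328794,18127) + (74857,4127)
(x₁, y₁) = (2376415, 131016);  2376415² − 329·131016² = 1 ✓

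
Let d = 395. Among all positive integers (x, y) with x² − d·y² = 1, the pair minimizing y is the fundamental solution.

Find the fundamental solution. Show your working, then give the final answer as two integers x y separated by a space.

159 8

[19; 1,6,1,38] for √395; ℓ=4 ⇒ convergent index 3
a_0=19:  p_0=19·1+0=19,  q_0=19·0+1=1
a_1=1:  p_1=1·19+1=20,  q_1=1·1+0=1
a_2=6:  p_2=6·20+19=139,  q_2=6·1+1=7
a_3=1:  p_3=1·139+20=159,  q_3=1·7+1=8
fundamental: x₁=159, y₁=8  (since 25281 − 395·64 = 1)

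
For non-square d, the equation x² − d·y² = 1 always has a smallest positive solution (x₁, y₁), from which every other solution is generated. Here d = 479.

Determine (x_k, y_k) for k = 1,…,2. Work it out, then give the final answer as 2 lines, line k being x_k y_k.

d=479: √d = [21; 1,7,1,3,2,21,2,3,1,7,1,42] (ℓ=12, even), read p_11/q_11
a_0=21:  p_0=21·1+0=21,  q_0=21·0+1=1
a_1=1:  p_1=1·21+1=22,  q_1=1·1+0=1
a_2=7:  p_2=7·22+21=175,  q_2=7·1+1=8
…
a_4=3:  p_4=3·197+175=766,  q_4=3·9+8=35
…
a_8=3:  p_8=3·75879+37075=264712,  q_8=3·3467+1694=12095
…
a_10=7:  p_10=7·340591+264712=2648849,  q_10=7·15562+12095=121029
a_11=1:  p_11=1·2648849+340591=2989440,  q_11=1·121029+15562=136591
→ (2989440, 136591).  Check: 2989440²=8936751513600, 479·136591²=8936751513599, difference 1.
k=2:  x_2 = 2989440·2989440+479·136591·136591 = 17873503027199,  y_2 = 2989440·136591+136591·2989440 = 816661198080

2989440 136591
17873503027199 816661198080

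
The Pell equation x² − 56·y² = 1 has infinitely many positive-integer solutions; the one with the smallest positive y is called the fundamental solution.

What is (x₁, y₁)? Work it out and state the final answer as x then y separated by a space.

15 2

d=56: √d = [7; 2,14] (ℓ=2, even), read p_1/q_1
k=0  a_k=7  p_k/q_k = 7/1
k=1  a_k=2  p_k/q_k = 15/2
fundamental: x₁=15, y₁=2  (since 225 − 56·4 = 1)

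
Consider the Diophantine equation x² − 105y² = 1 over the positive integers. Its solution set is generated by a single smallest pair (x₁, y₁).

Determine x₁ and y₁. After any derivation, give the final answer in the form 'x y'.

41 4

[10; 4,20] for √105; ℓ=2 ⇒ convergent index 1
a_0=10:  p_0=10·1+0=10,  q_0=10·0+1=1
a_1=4:  p_1=4·10+1=41,  q_1=4·1+0=4
→ (41, 4).  Check: 41²=1681, 105·4²=1680, difference 1.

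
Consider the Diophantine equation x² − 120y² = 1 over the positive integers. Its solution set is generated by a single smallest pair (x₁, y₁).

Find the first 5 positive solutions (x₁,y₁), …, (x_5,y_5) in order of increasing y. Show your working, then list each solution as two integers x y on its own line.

√120 = [10; 1,20, …], period ℓ=2 (even) → k=1
i=0: a=10 ⇒ p=10, q=1
i=1: a=1 ⇒ p=11, q=1
→ (11, 1).  Check: 11²=121, 120·1²=120, difference 1.
(x_2, y_2) = (11·11 + 120·1·1, 11·1 + 1·11) = (241, 22)
(x_3, y_3) = (11·241 + 120·1·22, 11·22 + 1·241) = (5291, 483)
(x_4, y_4) = (11·5291 + 120·1·483, 11·483 + 1·5291) = (116161, 10604)
(x_5, y_5) = (11·116161 + 120·1·10604, 11·10604 + 1·116161) = (2550251, 232805)

11 1
241 22
5291 483
116161 10604
2550251 232805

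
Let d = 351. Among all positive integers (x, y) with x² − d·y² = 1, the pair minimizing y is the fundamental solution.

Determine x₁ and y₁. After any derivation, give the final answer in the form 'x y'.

√351 → a₀=18, period (1,2,1,3,2,2,2,3,1,2,1,36); ℓ=12 even so k=11
step 0: (18, 1)  from 18·(1,0) + (0,1)
step 1: (19, 1)  from 1·(18,1) + (1,0)
…
step 4: (281, 15)  from 3·(75,4) + (56,3)
…
step 10: (45882, 2449)  from 2·(16543,883) + (12796,683)
step 11: (62425, 3332)  from 1·(45882,2449) + (16543,883)
fundamental: x₁=62425, y₁=3332  (since 3896880625 − 351·11102224 = 1)

62425 3332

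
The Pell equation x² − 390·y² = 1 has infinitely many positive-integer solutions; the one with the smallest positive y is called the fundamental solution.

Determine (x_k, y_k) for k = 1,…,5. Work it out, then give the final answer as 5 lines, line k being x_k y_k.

[19; 1,2,1,38] for √390; ℓ=4 ⇒ convergent index 3
i=0: a=19 ⇒ p=19, q=1
i=1: a=1 ⇒ p=20, q=1
i=2: a=2 ⇒ p=59, q=3
i=3: a=1 ⇒ p=79, q=4
→ (79, 4).  Check: 79²=6241, 390·4²=6240, difference 1.
(x_2, y_2) = (79·79 + 390·4·4, 79·4 + 4·79) = (12481, 632)
(x_3, y_3) = (79·12481 + 390·4·632, 79·632 + 4·12481) = (1971919, 99852)
(x_4, y_4) = (79·1971919 + 390·4·99852, 79·99852 + 4·1971919) = (311550721, 15775984)
(x_5, y_5) = (79·311550721 + 390·4·15775984, 79·15775984 + 4·311550721) = (49223041999, 2492505620)

79 4
12481 632
1971919 99852
311550721 15775984
49223041999 2492505620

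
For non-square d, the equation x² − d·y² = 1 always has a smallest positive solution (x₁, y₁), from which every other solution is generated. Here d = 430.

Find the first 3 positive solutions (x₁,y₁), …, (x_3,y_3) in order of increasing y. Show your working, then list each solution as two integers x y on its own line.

2862251 138030
16384961574001 790153011060
93795745300289010251 4523232492118854090

√430 = [20; 1,2,1,3,1,…,2,1,40, …], period ℓ=14 (even) → k=13
k=0  a_k=20  p_k/q_k = 20/1
…
k=2  a_k=2  p_k/q_k = 62/3
…
k=7  a_k=8  p_k/q_k = 21794/1051
k=8  a_k=6  p_k/q_k = 133439/6435
k=9  a_k=1  p_k/q_k = 155233/7486
k=10  a_k=3  p_k/q_k = 599138/28893
…
k=12  a_k=2  p_k/q_k = 2107880/101651
k=13  a_k=1  p_k/q_k = 2862251/138030
fundamental: x₁=2862251, y₁=138030  (since 8192480787001 − 430·19052280900 = 1)
(x_2, y_2) = (2862251·2862251 + 430·138030·138030, 2862251·138030 + 138030·2862251) = (16384961574001, 790153011060)
(x_3, y_3) = (2862251·16384961574001 + 430·138030·790153011060, 2862251·790153011060 + 138030·16384961574001) = (93795745300289010251, 4523232492118854090)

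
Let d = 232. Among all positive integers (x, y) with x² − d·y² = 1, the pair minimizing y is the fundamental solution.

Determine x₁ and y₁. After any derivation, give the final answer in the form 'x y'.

√232 → a₀=15, period (4,3,7,3,4,30); ℓ=6 even so k=5
k=0  a_k=15  p_k/q_k = 15/1
k=1  a_k=4  p_k/q_k = 61/4
…
k=3  a_k=7  p_k/q_k = 1447/95
k=4  a_k=3  p_k/q_k = 4539/298
k=5  a_k=4  p_k/q_k = 19603/1287
(x₁, y₁) = (19603, 1287);  19603² − 232·1287² = 1 ✓

19603 1287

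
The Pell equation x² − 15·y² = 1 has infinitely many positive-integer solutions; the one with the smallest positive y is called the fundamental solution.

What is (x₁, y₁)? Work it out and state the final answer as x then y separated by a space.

√15 = [3; 1,6, …], period ℓ=2 (even) → k=1
step 0: (3, 1)  from 3·(1,0) + (0,1)
step 1: (4, 1)  from 1·(3,1) + (1,0)
(x₁, y₁) = (4, 1);  4² − 15·1² = 1 ✓

4 1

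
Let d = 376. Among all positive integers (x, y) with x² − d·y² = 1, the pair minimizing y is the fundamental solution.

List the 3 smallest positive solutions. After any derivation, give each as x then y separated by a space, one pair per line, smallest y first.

2143295 110532
9187426914049 473805365880
39382732335491159615 2031009343327438668

√376 = [19; 2,1,1,3,1,…,1,2,38, …], period ℓ=16 (even) → k=15
step 0: (19, 1)  from 19·(1,0) + (0,1)
step 1: (39, 2)  from 2·(19,1) + (1,0)
step 2: (58, 3)  from 1·(39,2) + (19,1)
step 3: (97, 5)  from 1·(58,3) + (39,2)
step 4: (349, 18)  from 3·(97,5) + (58,3)
…
step 6: (1241, 64)  from 2·(446,23) + (349,18)
step 7: (2928, 151)  from 2·(1241,64) + (446,23)
…
step 9: (28834, 1487)  from 2·(12953,668) + (2928,151)
step 10: (70621, 3642)  from 2·(28834,1487) + (12953,668)
step 11: (99455, 5129)  from 1·(70621,3642) + (28834,1487)
step 12: (368986, 19029)  from 3·(99455,5129) + (70621,3642)
step 13: (468441, 24158)  from 1·(368986,19029) + (99455,5129)
step 14: (837427, 43187)  from 1·(468441,24158) + (368986,19029)
step 15: (2143295, 110532)  from 2·(837427,43187) + (468441,24158)
fundamental: x₁=2143295, y₁=110532  (since 4593713457025 − 376·12217323024 = 1)
n=2: (2143295,110532)∘(2143295,110532) = (2143295·2143295+376·110532·110532, 2143295·110532+110532·2143295) = (9187426914049,473805365880)
n=3: (9187426914049,473805365880)∘(2143295,110532) = (2143295·9187426914049+376·110532·473805365880, 2143295·473805365880+110532·9187426914049) = (39382732335491159615,2031009343327438668)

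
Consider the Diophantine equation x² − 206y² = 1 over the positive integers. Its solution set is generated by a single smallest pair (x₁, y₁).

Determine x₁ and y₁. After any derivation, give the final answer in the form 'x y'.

59535 4148

[14; 2,1,5,14,5,1,2,28] for √206; ℓ=8 ⇒ convergent index 7
a_0=14:  p_0=14·1+0=14,  q_0=14·0+1=1
a_1=2:  p_1=2·14+1=29,  q_1=2·1+0=2
…
a_3=5:  p_3=5·43+29=244,  q_3=5·3+2=17
a_4=14:  p_4=14·244+43=3459,  q_4=14·17+3=241
…
a_6=1:  p_6=1·17539+3459=20998,  q_6=1·1222+241=1463
a_7=2:  p_7=2·20998+17539=59535,  q_7=2·1463+1222=4148
fundamental: x₁=59535, y₁=4148  (since 3544416225 − 206·17205904 = 1)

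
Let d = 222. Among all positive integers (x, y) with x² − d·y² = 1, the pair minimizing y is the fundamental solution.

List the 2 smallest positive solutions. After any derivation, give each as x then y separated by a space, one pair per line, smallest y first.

√222 = [14; 1,8,1,28, …], period ℓ=4 (even) → k=3
k=0  a_k=14  p_k/q_k = 14/1
…
k=2  a_k=8  p_k/q_k = 134/9
k=3  a_k=1  p_k/q_k = 149/10
fundamental: x₁=149, y₁=10  (since 22201 − 222·100 = 1)
n=2: (149,10)∘(149,10) = (149·149+222·10·10, 149·10+10·149) = (44401,2980)

149 10
44401 2980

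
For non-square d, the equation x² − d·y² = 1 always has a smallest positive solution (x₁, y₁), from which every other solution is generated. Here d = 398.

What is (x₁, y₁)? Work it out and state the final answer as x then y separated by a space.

399 20

√398 = [19; 1,18,1,38, …], period ℓ=4 (even) → k=3
i=0: a=19 ⇒ p=19, q=1
…
i=2: a=18 ⇒ p=379, q=19
i=3: a=1 ⇒ p=399, q=20
→ (399, 20).  Check: 399²=159201, 398·20²=159200, difference 1.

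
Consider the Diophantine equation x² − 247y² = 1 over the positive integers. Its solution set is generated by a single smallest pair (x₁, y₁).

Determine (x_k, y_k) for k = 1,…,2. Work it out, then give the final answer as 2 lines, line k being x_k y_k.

d=247: √d = [15; 1,2,1,1,9,1,9,1,1,2,1,30] (ℓ=12, even), read p_11/q_11
step 0: (15, 1)  from 15·(1,0) + (0,1)
step 1: (16, 1)  from 1·(15,1) + (1,0)
…
step 3: (63, 4)  from 1·(47,3) + (16,1)
…
step 5: (1053, 67)  from 9·(110,7) + (63,4)
…
step 9: (24203, 1540)  from 1·(12683,807) + (11520,733)
step 10: (61089, 3887)  from 2·(24203,1540) + (12683,807)
step 11: (85292, 5427)  from 1·(61089,3887) + (24203,1540)
(x₁, y₁) = (85292, 5427);  85292² − 247·5427² = 1 ✓
k=2:  x_2 = 85292·85292+247·5427·5427 = 14549450527,  y_2 = 85292·5427+5427·85292 = 925759368

85292 5427
14549450527 925759368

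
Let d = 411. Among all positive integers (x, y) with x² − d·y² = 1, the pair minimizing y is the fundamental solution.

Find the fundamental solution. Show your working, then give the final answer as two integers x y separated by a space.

√411 = [20; 3,1,1,1,19,1,1,1,3,40, …], period ℓ=10 (even) → k=9
a_0=20:  p_0=20·1+0=20,  q_0=20·0+1=1
a_1=3:  p_1=3·20+1=61,  q_1=3·1+0=3
a_2=1:  p_2=1·61+20=81,  q_2=1·3+1=4
a_3=1:  p_3=1·81+61=142,  q_3=1·4+3=7
a_4=1:  p_4=1·142+81=223,  q_4=1·7+4=11
a_5=19:  p_5=19·223+142=4379,  q_5=19·11+7=216
a_6=1:  p_6=1·4379+223=4602,  q_6=1·216+11=227
a_7=1:  p_7=1·4602+4379=8981,  q_7=1·227+216=443
a_8=1:  p_8=1·8981+4602=13583,  q_8=1·443+227=670
a_9=3:  p_9=3·13583+8981=49730,  q_9=3·670+443=2453
fundamental: x₁=49730, y₁=2453  (since 2473072900 − 411·6017209 = 1)

49730 2453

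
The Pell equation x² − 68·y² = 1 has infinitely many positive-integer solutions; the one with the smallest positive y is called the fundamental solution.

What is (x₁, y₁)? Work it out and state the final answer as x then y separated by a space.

[8; 4,16] for √68; ℓ=2 ⇒ convergent index 1
a_0=8:  p_0=8·1+0=8,  q_0=8·0+1=1
a_1=4:  p_1=4·8+1=33,  q_1=4·1+0=4
→ (33, 4).  Check: 33²=1089, 68·4²=1088, difference 1.

33 4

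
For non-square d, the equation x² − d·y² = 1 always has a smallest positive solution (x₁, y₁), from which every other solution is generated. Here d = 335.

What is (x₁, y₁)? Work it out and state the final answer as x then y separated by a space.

604 33

[18; 3,3,3,36] for √335; ℓ=4 ⇒ convergent index 3
a_0=18:  p_0=18·1+0=18,  q_0=18·0+1=1
a_1=3:  p_1=3·18+1=55,  q_1=3·1+0=3
a_2=3:  p_2=3·55+18=183,  q_2=3·3+1=10
a_3=3:  p_3=3·183+55=604,  q_3=3·10+3=33
→ (604, 33).  Check: 604²=364816, 335·33²=364815, difference 1.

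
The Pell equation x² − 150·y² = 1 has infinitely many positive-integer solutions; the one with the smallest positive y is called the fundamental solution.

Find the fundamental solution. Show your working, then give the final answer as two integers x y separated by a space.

[12; 4,24] for √150; ℓ=2 ⇒ convergent index 1
step 0: (12, 1)  from 12·(1,0) + (0,1)
step 1: (49, 4)  from 4·(12,1) + (1,0)
→ (49, 4).  Check: 49²=2401, 150·4²=2400, difference 1.

49 4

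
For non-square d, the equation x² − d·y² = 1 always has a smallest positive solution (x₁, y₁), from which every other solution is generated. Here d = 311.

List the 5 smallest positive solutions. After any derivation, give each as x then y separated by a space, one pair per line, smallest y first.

d=311: √d = [17; 1,1,1,2,1,…,1,1,34] (ℓ=16, even), read p_15/q_15
step 0: (17, 1)  from 17·(1,0) + (0,1)
…
step 3: (53, 3)  from 1·(35,2) + (18,1)
…
step 5: (194, 11)  from 1·(141,8) + (53,3)
…
step 7: (4109, 233)  from 3·(1305,74) + (194,11)
step 8: (71158, 4035)  from 17·(4109,233) + (1305,74)
step 9: (217583, 12338)  from 3·(71158,4035) + (4109,233)
…
step 11: (1594239, 90401)  from 1·(1376656,78063) + (217583,12338)
…
step 13: (6159373, 349266)  from 1·(4565134,258865) + (1594239,90401)
step 14: (10724507, 608131)  from 1·(6159373,349266) + (4565134,258865)
step 15: (16883880, 957397)  from 1·(10724507,608131) + (6159373,349266)
(x₁, y₁) = (16883880, 957397);  16883880² − 311·957397² = 1 ✓
(x_2, y_2) = (16883880·16883880 + 311·957397·957397, 16883880·957397 + 957397·16883880) = (570130807708799, 32329152120720)
(x_3, y_3) = (16883880·570130807708799 + 311·957397·32329152120720, 16883880·32329152120720 + 957397·570130807708799) = (19252040283316857636360, 1091683049815963029803)
(x_4, y_4) = (16883880·19252040283316857636360 + 311·957397·1091683049815963029803, 16883880·1091683049815963029803 + 957397·19252040283316857636360) = (650098275797375082487964044801, 36863691222253451430108430560)
(x_5, y_5) = (16883880·650098275797375082487964044801 + 311·957397·36863691222253451430108430560, 16883880·36863691222253451430108430560 + 957397·650098275797375082487964044801) = (21952362553539551163393489436611779400, 1244804277907160115380508441163715797)

16883880 957397
570130807708799 32329152120720
19252040283316857636360 1091683049815963029803
650098275797375082487964044801 36863691222253451430108430560
21952362553539551163393489436611779400 1244804277907160115380508441163715797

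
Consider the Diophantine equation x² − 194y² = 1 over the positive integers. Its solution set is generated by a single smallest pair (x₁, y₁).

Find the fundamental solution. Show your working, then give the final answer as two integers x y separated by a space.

d=194: √d = [13; 1,12,1,26] (ℓ=4, even), read p_3/q_3
a_0=13:  p_0=13·1+0=13,  q_0=13·0+1=1
a_1=1:  p_1=1·13+1=14,  q_1=1·1+0=1
a_2=12:  p_2=12·14+13=181,  q_2=12·1+1=13
a_3=1:  p_3=1·181+14=195,  q_3=1·13+1=14
→ (195, 14).  Check: 195²=38025, 194·14²=38024, difference 1.

195 14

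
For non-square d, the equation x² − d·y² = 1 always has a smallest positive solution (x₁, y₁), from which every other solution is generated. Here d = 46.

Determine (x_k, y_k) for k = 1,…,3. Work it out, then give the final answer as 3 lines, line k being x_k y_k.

√46 = [6; 1,3,1,1,2,6,2,1,1,3,1,12, …], period ℓ=12 (even) → k=11
step 0: (6, 1)  from 6·(1,0) + (0,1)
…
step 3: (34, 5)  from 1·(27,4) + (7,1)
…
step 10: (19038, 2807)  from 3·(5297,781) + (3147,464)
step 11: (24335, 3588)  from 1·(19038,2807) + (5297,781)
→ (24335, 3588).  Check: 24335²=592192225, 46·3588²=592192224, difference 1.
(x_2, y_2) = (24335·24335 + 46·3588·3588, 24335·3588 + 3588·24335) = (1184384449, 174627960)
(x_3, y_3) = (24335·1184384449 + 46·3588·174627960, 24335·174627960 + 3588·1184384449) = (57643991108495, 8499142809612)

24335 3588
1184384449 174627960
57643991108495 8499142809612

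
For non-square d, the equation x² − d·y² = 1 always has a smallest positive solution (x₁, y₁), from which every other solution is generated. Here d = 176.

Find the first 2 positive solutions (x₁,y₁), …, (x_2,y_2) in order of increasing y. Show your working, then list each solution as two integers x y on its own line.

199 15
79201 5970

d=176: √d = [13; 3,1,3,26] (ℓ=4, even), read p_3/q_3
step 0: (13, 1)  from 13·(1,0) + (0,1)
…
step 2: (53, 4)  from 1·(40,3) + (13,1)
step 3: (199, 15)  from 3·(53,4) + (40,3)
fundamental: x₁=199, y₁=15  (since 39601 − 176·225 = 1)
(199+15√176)^2 = 79201 + 5970√176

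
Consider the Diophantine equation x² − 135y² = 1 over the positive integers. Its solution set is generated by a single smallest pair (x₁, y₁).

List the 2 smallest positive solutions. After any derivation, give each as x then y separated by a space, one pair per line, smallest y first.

244 21
119071 10248

[11; 1,1,1,1,1,1,1,22] for √135; ℓ=8 ⇒ convergent index 7
i=0: a=11 ⇒ p=11, q=1
…
i=2: a=1 ⇒ p=23, q=2
i=3: a=1 ⇒ p=35, q=3
i=4: a=1 ⇒ p=58, q=5
…
i=6: a=1 ⇒ p=151, q=13
i=7: a=1 ⇒ p=244, q=21
fundamental: x₁=244, y₁=21  (since 59536 − 135·441 = 1)
n=2: (244,21)∘(244,21) = (244·244+135·21·21, 244·21+21·244) = (119071,10248)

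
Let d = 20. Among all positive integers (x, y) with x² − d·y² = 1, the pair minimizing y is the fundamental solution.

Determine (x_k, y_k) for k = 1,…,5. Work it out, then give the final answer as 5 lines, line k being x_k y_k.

d=20: √d = [4; 2,8] (ℓ=2, even), read p_1/q_1
a_0=4:  p_0=4·1+0=4,  q_0=4·0+1=1
a_1=2:  p_1=2·4+1=9,  q_1=2·1+0=2
→ (9, 2).  Check: 9²=81, 20·2²=80, difference 1.
k=2:  x_2 = 9·9+20·2·2 = 161,  y_2 = 9·2+2·9 = 36
k=3:  x_3 = 9·161+20·2·36 = 2889,  y_3 = 9·36+2·161 = 646
k=4:  x_4 = 9·2889+20·2·646 = 51841,  y_4 = 9·646+2·2889 = 11592
k=5:  x_5 = 9·51841+20·2·11592 = 930249,  y_5 = 9·11592+2·51841 = 208010

9 2
161 36
2889 646
51841 11592
930249 208010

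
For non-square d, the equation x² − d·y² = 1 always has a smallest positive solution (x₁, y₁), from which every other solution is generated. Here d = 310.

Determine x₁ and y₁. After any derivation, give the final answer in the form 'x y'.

848719 48204

√310 → a₀=17, period (1,1,1,1,5,…,1,1,34); ℓ=16 even so k=15
step 0: (17, 1)  from 17·(1,0) + (0,1)
step 1: (18, 1)  from 1·(17,1) + (1,0)
step 2: (35, 2)  from 1·(18,1) + (17,1)
…
step 5: (493, 28)  from 5·(88,5) + (53,3)
…
step 10: (28928, 1643)  from 3·(7747,440) + (5687,323)
step 11: (152387, 8655)  from 5·(28928,1643) + (7747,440)
step 12: (181315, 10298)  from 1·(152387,8655) + (28928,1643)
…
step 14: (515017, 29251)  from 1·(333702,18953) + (181315,10298)
step 15: (848719, 48204)  from 1·(515017,29251) + (333702,18953)
fundamental: x₁=848719, y₁=48204  (since 720323940961 − 310·2323625616 = 1)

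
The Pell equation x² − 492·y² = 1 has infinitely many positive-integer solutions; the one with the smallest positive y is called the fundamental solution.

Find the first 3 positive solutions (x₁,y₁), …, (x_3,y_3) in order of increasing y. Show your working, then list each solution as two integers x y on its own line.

29767 1342
1772148577 79894628
105503093353351 4756446782010

√492 = [22; 5,1,1,10,1,1,5,44, …], period ℓ=8 (even) → k=7
i=0: a=22 ⇒ p=22, q=1
…
i=2: a=1 ⇒ p=133, q=6
…
i=6: a=1 ⇒ p=5390, q=243
i=7: a=5 ⇒ p=29767, q=1342
→ (29767, 1342).  Check: 29767²=886074289, 492·1342²=886074288, difference 1.
k=2:  x_2 = 29767·29767+492·1342·1342 = 1772148577,  y_2 = 29767·1342+1342·29767 = 79894628
k=3:  x_3 = 29767·1772148577+492·1342·79894628 = 105503093353351,  y_3 = 29767·79894628+1342·1772148577 = 4756446782010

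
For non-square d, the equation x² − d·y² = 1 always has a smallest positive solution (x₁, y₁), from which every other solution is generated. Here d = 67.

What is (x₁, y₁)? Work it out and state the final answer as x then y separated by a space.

[8; 5,2,1,1,7,1,1,2,5,16] for √67; ℓ=10 ⇒ convergent index 9
k=0  a_k=8  p_k/q_k = 8/1
…
k=3  a_k=1  p_k/q_k = 131/16
…
k=5  a_k=7  p_k/q_k = 1678/205
…
k=8  a_k=2  p_k/q_k = 9053/1106
k=9  a_k=5  p_k/q_k = 48842/5967
→ (48842, 5967).  Check: 48842²=2385540964, 67·5967²=2385540963, difference 1.

48842 5967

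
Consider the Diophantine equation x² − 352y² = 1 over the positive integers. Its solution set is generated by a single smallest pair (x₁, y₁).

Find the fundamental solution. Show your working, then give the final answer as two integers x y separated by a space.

77617 4137

√352 → a₀=18, period (1,3,5,9,5,3,1,36); ℓ=8 even so k=7
i=0: a=18 ⇒ p=18, q=1
…
i=2: a=3 ⇒ p=75, q=4
i=3: a=5 ⇒ p=394, q=21
…
i=5: a=5 ⇒ p=18499, q=986
i=6: a=3 ⇒ p=59118, q=3151
i=7: a=1 ⇒ p=77617, q=4137
(x₁, y₁) = (77617, 4137);  77617² − 352·4137² = 1 ✓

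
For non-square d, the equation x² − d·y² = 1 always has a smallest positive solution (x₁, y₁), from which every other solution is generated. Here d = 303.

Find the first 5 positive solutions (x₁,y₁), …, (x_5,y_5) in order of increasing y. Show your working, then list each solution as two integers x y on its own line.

d=303: √d = [17; 2,2,5,2,2,34] (ℓ=6, even), read p_5/q_5
a_0=17:  p_0=17·1+0=17,  q_0=17·0+1=1
a_1=2:  p_1=2·17+1=35,  q_1=2·1+0=2
a_2=2:  p_2=2·35+17=87,  q_2=2·2+1=5
…
a_4=2:  p_4=2·470+87=1027,  q_4=2·27+5=59
a_5=2:  p_5=2·1027+470=2524,  q_5=2·59+27=145
(x₁, y₁) = (2524, 145);  2524² − 303·145² = 1 ✓
k=2:  x_2 = 2524·2524+303·145·145 = 12741151,  y_2 = 2524·145+145·2524 = 731960
k=3:  x_3 = 2524·12741151+303·145·731960 = 64317327724,  y_3 = 2524·731960+145·12741151 = 3694933935
k=4:  x_4 = 2524·64317327724+303·145·3694933935 = 324673857609601,  y_4 = 2524·3694933935+145·64317327724 = 18652025771920
k=5:  x_5 = 2524·324673857609601+303·145·18652025771920 = 1638953568895938124,  y_5 = 2524·18652025771920+145·324673857609601 = 94155422401718225

2524 145
12741151 731960
64317327724 3694933935
324673857609601 18652025771920
1638953568895938124 94155422401718225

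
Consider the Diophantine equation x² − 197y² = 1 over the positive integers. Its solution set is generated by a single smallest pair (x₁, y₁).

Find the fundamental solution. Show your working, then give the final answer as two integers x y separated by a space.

393 28

d=197: √d = [14; 28] (ℓ=1, odd), read p_1/q_1
step 0: (14, 1)  from 14·(1,0) + (0,1)
step 1: (393, 28)  from 28·(14,1) + (1,0)
→ (393, 28).  Check: 393²=154449, 197·28²=154448, difference 1.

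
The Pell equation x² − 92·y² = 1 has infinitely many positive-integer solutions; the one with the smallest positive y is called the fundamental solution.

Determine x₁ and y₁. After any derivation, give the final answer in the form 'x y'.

√92 → a₀=9, period (1,1,2,4,2,1,1,18); ℓ=8 even so k=7
a_0=9:  p_0=9·1+0=9,  q_0=9·0+1=1
…
a_3=2:  p_3=2·19+10=48,  q_3=2·2+1=5
a_4=4:  p_4=4·48+19=211,  q_4=4·5+2=22
…
a_6=1:  p_6=1·470+211=681,  q_6=1·49+22=71
a_7=1:  p_7=1·681+470=1151,  q_7=1·71+49=120
(x₁, y₁) = (1151, 120);  1151² − 92·120² = 1 ✓

1151 120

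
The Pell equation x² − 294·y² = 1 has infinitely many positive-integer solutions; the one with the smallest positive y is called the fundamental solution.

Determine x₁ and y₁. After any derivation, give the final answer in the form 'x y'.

4801 280

√294 = [17; 6,1,4,1,6,34, …], period ℓ=6 (even) → k=5
k=0  a_k=17  p_k/q_k = 17/1
…
k=4  a_k=1  p_k/q_k = 703/41
k=5  a_k=6  p_k/q_k = 4801/280
fundamental: x₁=4801, y₁=280  (since 23049601 − 294·78400 = 1)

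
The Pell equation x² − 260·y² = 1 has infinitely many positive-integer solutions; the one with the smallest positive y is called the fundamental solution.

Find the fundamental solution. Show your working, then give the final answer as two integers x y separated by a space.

d=260: √d = [16; 8,32] (ℓ=2, even), read p_1/q_1
step 0: (16, 1)  from 16·(1,0) + (0,1)
step 1: (129, 8)  from 8·(16,1) + (1,0)
fundamental: x₁=129, y₁=8  (since 16641 − 260·64 = 1)

129 8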